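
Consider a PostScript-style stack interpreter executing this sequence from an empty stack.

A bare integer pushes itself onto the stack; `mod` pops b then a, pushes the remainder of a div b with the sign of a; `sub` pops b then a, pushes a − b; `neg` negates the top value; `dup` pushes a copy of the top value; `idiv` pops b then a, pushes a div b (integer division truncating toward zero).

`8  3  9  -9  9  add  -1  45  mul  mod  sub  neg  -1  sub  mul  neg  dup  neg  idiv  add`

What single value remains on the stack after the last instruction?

8    : 8
3    : 8 3
9    : 8 3 9
-9   : 8 3 9 -9
9    : 8 3 9 -9 9
add  : 8 3 9 0
-1   : 8 3 9 0 -1
45   : 8 3 9 0 -1 45
mul  : 8 3 9 0 -45
mod  : 8 3 9 0
sub  : 8 3 9
neg  : 8 3 -9
-1   : 8 3 -9 -1
sub  : 8 3 -8
mul  : 8 -24
neg  : 8 24
dup  : 8 24 24
neg  : 8 24 -24
idiv : 8 -1
add  : 7

7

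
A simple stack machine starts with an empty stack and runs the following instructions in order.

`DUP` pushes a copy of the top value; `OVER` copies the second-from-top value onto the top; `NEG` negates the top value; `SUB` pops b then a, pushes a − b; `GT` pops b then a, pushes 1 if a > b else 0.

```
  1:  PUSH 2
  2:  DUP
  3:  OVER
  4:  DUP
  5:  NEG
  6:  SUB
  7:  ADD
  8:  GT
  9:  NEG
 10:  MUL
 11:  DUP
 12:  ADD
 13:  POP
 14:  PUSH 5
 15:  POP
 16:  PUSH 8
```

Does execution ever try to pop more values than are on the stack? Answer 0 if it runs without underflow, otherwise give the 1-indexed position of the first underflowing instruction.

PUSH 2  [2]
DUP     [2, 2]
OVER    [2, 2, 2]
DUP     [2, 2, 2, 2]
NEG     [2, 2, 2, -2]
SUB     [2, 2, 4]
ADD     [2, 6]
GT      [0]
NEG     [0]
MUL  — needs 2 operands, stack has 1 → underflow

10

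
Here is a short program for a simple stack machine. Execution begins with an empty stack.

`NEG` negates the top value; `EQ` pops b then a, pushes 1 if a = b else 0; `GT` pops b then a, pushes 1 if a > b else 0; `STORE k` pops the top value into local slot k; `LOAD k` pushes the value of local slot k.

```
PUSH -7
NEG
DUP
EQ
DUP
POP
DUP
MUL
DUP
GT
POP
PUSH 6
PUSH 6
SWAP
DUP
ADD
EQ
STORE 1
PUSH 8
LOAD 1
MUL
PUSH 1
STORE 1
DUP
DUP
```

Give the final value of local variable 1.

PUSH -7 -> -7
NEG     -> 7
DUP     -> 7 7
EQ      -> 1
DUP     -> 1 1
POP     -> 1
DUP     -> 1 1
MUL     -> 1
DUP     -> 1 1
GT      -> 0
POP     -> (empty)
PUSH 6  -> 6
PUSH 6  -> 6 6
SWAP    -> 6 6
DUP     -> 6 6 6
ADD     -> 6 12
EQ      -> 0
STORE 1 -> (empty)
PUSH 8  -> 8
LOAD 1  -> 8 0
MUL     -> 0
PUSH 1  -> 0 1
STORE 1 -> 0
DUP     -> 0 0
DUP     -> 0 0 0

1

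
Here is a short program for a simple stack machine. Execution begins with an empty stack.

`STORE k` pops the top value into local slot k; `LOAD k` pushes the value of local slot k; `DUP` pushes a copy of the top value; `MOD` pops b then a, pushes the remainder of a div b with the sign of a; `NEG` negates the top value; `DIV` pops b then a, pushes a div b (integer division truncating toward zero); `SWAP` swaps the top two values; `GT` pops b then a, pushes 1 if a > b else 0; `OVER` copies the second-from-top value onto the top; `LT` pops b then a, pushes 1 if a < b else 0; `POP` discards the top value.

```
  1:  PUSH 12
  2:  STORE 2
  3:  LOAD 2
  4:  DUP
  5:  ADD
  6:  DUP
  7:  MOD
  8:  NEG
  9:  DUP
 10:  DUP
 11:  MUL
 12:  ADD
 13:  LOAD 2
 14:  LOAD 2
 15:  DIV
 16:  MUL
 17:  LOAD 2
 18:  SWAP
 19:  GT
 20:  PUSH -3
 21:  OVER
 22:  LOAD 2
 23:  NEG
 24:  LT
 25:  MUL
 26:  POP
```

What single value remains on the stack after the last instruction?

1

PUSH 12 : [12]
STORE 2 : []
LOAD 2  : [12]
DUP     : [12, 12]
ADD     : [24]
DUP     : [24, 24]
MOD     : [0]
NEG     : [0]
DUP     : [0, 0]
DUP     : [0, 0, 0]
MUL     : [0, 0]
ADD     : [0]
LOAD 2  : [0, 12]
LOAD 2  : [0, 12, 12]
DIV     : [0, 1]
MUL     : [0]
LOAD 2  : [0, 12]
SWAP    : [12, 0]
GT      : [1]
PUSH -3 : [1, -3]
OVER    : [1, -3, 1]
LOAD 2  : [1, -3, 1, 12]
NEG     : [1, -3, 1, -12]
LT      : [1, -3, 0]
MUL     : [1, 0]
POP     : [1]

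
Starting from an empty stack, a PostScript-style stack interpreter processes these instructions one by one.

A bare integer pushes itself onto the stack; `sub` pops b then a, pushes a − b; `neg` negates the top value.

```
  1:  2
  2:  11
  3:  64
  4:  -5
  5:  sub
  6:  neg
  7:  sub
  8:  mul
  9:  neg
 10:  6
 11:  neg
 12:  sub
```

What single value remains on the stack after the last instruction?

-154

2   : 2
11  : 2 11
64  : 2 11 64
-5  : 2 11 64 -5
sub : 2 11 69
neg : 2 11 -69
sub : 2 80
mul : 160
neg : -160
6   : -160 6
neg : -160 -6
sub : -154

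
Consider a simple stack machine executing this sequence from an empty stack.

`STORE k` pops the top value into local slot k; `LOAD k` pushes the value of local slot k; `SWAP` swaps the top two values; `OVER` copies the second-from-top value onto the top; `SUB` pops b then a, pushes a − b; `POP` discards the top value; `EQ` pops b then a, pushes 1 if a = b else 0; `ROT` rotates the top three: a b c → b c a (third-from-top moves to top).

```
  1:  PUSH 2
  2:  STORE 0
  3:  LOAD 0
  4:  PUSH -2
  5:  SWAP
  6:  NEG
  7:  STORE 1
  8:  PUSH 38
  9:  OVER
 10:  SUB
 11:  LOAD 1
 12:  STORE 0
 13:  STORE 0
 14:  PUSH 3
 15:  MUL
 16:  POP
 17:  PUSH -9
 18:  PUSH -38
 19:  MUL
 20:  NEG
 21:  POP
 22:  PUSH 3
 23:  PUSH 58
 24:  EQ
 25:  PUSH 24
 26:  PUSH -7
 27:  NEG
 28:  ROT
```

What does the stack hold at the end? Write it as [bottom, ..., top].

[24, 7, 0]

PUSH 2   : 2
STORE 0  : (empty)
LOAD 0   : 2
PUSH -2  : 2 -2
SWAP     : -2 2
NEG      : -2 -2
STORE 1  : -2
PUSH 38  : -2 38
OVER     : -2 38 -2
SUB      : -2 40
LOAD 1   : -2 40 -2
STORE 0  : -2 40
STORE 0  : -2
PUSH 3   : -2 3
MUL      : -6
POP      : (empty)
PUSH -9  : -9
PUSH -38 : -9 -38
MUL      : 342
NEG      : -342
POP      : (empty)
PUSH 3   : 3
PUSH 58  : 3 58
EQ       : 0
PUSH 24  : 0 24
PUSH -7  : 0 24 -7
NEG      : 0 24 7
ROT      : 24 7 0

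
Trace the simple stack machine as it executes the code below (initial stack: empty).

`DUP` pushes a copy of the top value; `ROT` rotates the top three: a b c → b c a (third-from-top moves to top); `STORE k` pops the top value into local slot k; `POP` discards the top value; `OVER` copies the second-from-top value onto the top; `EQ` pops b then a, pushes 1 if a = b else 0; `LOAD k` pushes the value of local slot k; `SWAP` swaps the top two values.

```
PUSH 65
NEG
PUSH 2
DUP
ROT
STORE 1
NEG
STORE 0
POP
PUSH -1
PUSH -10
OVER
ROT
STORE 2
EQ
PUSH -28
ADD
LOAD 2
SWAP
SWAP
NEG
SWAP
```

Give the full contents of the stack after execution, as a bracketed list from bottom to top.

PUSH 65  : [65]
NEG      : [-65]
PUSH 2   : [-65, 2]
DUP      : [-65, 2, 2]
ROT      : [2, 2, -65]
STORE 1  : [2, 2]
NEG      : [2, -2]
STORE 0  : [2]
POP      : []
PUSH -1  : [-1]
PUSH -10 : [-1, -10]
OVER     : [-1, -10, -1]
ROT      : [-10, -1, -1]
STORE 2  : [-10, -1]
EQ       : [0]
PUSH -28 : [0, -28]
ADD      : [-28]
LOAD 2   : [-28, -1]
SWAP     : [-1, -28]
SWAP     : [-28, -1]
NEG      : [-28, 1]
SWAP     : [1, -28]

[1, -28]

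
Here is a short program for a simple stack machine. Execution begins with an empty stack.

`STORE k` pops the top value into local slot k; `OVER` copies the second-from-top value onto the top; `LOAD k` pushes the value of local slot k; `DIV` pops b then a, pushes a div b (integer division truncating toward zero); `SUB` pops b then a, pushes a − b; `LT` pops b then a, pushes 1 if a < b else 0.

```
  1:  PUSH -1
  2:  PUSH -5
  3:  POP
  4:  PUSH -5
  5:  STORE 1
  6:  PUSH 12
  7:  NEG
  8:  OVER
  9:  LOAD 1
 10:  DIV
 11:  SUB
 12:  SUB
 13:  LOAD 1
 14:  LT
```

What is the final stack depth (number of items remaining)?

PUSH -1  -1
PUSH -5  -1 -5
POP      -1
PUSH -5  -1 -5
STORE 1  -1
PUSH 12  -1 12
NEG      -1 -12
OVER     -1 -12 -1
LOAD 1   -1 -12 -1 -5
DIV      -1 -12 0
SUB      -1 -12
SUB      11
LOAD 1   11 -5
LT       0

1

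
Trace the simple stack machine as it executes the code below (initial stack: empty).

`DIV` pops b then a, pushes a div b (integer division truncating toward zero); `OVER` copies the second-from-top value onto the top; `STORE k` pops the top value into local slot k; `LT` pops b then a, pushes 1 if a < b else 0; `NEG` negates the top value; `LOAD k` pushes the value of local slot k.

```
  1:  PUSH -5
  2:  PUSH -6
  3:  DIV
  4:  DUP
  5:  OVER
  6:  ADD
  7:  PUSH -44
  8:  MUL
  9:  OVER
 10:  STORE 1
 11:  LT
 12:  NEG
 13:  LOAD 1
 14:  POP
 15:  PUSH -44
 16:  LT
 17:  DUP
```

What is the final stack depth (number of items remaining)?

2

PUSH -5  → [-5]
PUSH -6  → [-5, -6]
DIV      → [0]
DUP      → [0, 0]
OVER     → [0, 0, 0]
ADD      → [0, 0]
PUSH -44 → [0, 0, -44]
MUL      → [0, 0]
OVER     → [0, 0, 0]
STORE 1  → [0, 0]
LT       → [0]
NEG      → [0]
LOAD 1   → [0, 0]
POP      → [0]
PUSH -44 → [0, -44]
LT       → [0]
DUP      → [0, 0]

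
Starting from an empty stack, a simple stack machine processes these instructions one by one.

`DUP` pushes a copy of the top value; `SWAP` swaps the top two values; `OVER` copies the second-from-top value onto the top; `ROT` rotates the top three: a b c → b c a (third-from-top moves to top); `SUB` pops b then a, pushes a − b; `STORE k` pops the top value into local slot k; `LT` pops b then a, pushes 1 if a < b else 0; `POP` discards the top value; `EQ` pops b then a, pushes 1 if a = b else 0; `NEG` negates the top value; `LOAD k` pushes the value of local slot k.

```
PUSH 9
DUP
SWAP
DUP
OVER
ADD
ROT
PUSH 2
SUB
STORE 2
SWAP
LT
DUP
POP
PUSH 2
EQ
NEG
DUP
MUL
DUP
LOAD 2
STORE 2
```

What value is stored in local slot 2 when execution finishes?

7

PUSH 9  → [9]
DUP     → [9, 9]
SWAP    → [9, 9]
DUP     → [9, 9, 9]
OVER    → [9, 9, 9, 9]
ADD     → [9, 9, 18]
ROT     → [9, 18, 9]
PUSH 2  → [9, 18, 9, 2]
SUB     → [9, 18, 7]
STORE 2 → [9, 18]
SWAP    → [18, 9]
LT      → [0]
DUP     → [0, 0]
POP     → [0]
PUSH 2  → [0, 2]
EQ      → [0]
NEG     → [0]
DUP     → [0, 0]
MUL     → [0]
DUP     → [0, 0]
LOAD 2  → [0, 0, 7]
STORE 2 → [0, 0]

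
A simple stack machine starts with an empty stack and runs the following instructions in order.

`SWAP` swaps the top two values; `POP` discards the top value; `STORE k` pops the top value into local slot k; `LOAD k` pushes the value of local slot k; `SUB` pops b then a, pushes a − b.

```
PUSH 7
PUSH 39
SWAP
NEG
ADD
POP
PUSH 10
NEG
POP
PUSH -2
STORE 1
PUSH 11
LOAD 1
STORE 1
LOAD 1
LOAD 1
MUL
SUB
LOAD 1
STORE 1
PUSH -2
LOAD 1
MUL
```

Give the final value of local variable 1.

PUSH 7  : 7
PUSH 39 : 7 39
SWAP    : 39 7
NEG     : 39 -7
ADD     : 32
POP     : (empty)
PUSH 10 : 10
NEG     : -10
POP     : (empty)
PUSH -2 : -2
STORE 1 : (empty)
PUSH 11 : 11
LOAD 1  : 11 -2
STORE 1 : 11
LOAD 1  : 11 -2
LOAD 1  : 11 -2 -2
MUL     : 11 4
SUB     : 7
LOAD 1  : 7 -2
STORE 1 : 7
PUSH -2 : 7 -2
LOAD 1  : 7 -2 -2
MUL     : 7 4

-2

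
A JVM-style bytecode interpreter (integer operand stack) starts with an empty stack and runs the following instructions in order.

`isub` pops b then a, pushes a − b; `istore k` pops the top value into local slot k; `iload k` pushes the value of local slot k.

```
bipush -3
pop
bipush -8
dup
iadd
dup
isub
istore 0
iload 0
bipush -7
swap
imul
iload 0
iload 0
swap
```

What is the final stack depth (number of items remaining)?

bipush -3 : [-3]
pop       : []
bipush -8 : [-8]
dup       : [-8, -8]
iadd      : [-16]
dup       : [-16, -16]
isub      : [0]
istore 0  : []
iload 0   : [0]
bipush -7 : [0, -7]
swap      : [-7, 0]
imul      : [0]
iload 0   : [0, 0]
iload 0   : [0, 0, 0]
swap      : [0, 0, 0]

3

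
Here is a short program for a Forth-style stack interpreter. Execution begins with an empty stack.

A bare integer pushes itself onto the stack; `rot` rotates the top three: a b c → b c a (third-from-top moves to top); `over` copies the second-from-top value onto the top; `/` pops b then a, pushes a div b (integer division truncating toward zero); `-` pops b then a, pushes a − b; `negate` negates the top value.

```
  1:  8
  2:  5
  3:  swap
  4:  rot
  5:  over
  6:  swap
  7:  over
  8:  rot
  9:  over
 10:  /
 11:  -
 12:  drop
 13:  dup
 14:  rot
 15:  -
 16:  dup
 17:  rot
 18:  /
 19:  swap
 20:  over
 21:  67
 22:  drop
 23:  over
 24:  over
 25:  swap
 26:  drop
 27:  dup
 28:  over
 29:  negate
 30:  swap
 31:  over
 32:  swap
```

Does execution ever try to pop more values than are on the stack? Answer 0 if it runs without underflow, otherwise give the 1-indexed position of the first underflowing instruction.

4

8    -> [8]
5    -> [8, 5]
swap -> [5, 8]
rot  — needs 3 operands, stack has 2 → underflow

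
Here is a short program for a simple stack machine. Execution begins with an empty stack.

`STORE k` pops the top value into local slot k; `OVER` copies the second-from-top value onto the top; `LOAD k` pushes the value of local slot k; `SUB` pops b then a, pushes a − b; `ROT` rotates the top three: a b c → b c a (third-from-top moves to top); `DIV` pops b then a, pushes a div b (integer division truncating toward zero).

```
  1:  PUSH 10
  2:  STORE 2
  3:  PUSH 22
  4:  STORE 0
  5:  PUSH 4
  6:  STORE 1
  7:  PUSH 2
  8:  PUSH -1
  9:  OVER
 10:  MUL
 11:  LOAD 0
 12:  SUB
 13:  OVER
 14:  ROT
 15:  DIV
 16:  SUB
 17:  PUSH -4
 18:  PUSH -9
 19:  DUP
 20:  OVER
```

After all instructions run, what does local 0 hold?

22

PUSH 10  [10]
STORE 2  []
PUSH 22  [22]
STORE 0  []
PUSH 4   [4]
STORE 1  []
PUSH 2   [2]
PUSH -1  [2, -1]
OVER     [2, -1, 2]
MUL      [2, -2]
LOAD 0   [2, -2, 22]
SUB      [2, -24]
OVER     [2, -24, 2]
ROT      [-24, 2, 2]
DIV      [-24, 1]
SUB      [-25]
PUSH -4  [-25, -4]
PUSH -9  [-25, -4, -9]
DUP      [-25, -4, -9, -9]
OVER     [-25, -4, -9, -9, -9]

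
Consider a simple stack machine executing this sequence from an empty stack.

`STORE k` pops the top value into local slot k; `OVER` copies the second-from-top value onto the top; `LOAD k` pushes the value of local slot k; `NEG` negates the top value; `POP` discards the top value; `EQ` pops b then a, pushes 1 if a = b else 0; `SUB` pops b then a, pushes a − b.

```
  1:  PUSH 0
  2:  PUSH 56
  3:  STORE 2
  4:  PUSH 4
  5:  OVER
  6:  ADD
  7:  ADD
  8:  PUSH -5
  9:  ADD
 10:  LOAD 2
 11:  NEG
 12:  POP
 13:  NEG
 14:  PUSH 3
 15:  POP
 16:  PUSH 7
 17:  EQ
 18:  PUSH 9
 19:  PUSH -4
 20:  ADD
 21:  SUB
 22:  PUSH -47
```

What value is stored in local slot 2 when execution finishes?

PUSH 0    0
PUSH 56   0 56
STORE 2   0
PUSH 4    0 4
OVER      0 4 0
ADD       0 4
ADD       4
PUSH -5   4 -5
ADD       -1
LOAD 2    -1 56
NEG       -1 -56
POP       -1
NEG       1
PUSH 3    1 3
POP       1
PUSH 7    1 7
EQ        0
PUSH 9    0 9
PUSH -4   0 9 -4
ADD       0 5
SUB       -5
PUSH -47  -5 -47

56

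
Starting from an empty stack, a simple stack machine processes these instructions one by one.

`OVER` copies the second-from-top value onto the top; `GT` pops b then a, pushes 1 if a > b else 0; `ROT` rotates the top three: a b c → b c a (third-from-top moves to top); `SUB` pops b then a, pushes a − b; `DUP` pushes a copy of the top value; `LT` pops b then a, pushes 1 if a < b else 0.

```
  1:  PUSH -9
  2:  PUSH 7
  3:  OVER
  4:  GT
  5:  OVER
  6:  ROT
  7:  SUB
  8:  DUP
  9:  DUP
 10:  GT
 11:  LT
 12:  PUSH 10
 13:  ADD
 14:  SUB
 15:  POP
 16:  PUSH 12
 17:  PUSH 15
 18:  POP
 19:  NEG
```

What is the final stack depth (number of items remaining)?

1

PUSH -9 → -9
PUSH 7  → -9 7
OVER    → -9 7 -9
GT      → -9 1
OVER    → -9 1 -9
ROT     → 1 -9 -9
SUB     → 1 0
DUP     → 1 0 0
DUP     → 1 0 0 0
GT      → 1 0 0
LT      → 1 0
PUSH 10 → 1 0 10
ADD     → 1 10
SUB     → -9
POP     → (empty)
PUSH 12 → 12
PUSH 15 → 12 15
POP     → 12
NEG     → -12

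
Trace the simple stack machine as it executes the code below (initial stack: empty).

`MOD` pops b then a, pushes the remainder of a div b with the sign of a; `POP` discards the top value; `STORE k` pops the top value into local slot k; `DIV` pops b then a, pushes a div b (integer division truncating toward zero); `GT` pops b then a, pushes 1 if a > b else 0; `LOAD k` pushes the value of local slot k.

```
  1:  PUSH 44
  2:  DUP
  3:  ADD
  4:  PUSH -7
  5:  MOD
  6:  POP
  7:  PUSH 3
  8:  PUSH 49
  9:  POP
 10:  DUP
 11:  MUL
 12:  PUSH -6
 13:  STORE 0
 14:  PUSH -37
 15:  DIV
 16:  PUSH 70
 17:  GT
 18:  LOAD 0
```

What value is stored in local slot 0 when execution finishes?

-6

PUSH 44  -> 44
DUP      -> 44 44
ADD      -> 88
PUSH -7  -> 88 -7
MOD      -> 4
POP      -> (empty)
PUSH 3   -> 3
PUSH 49  -> 3 49
POP      -> 3
DUP      -> 3 3
MUL      -> 9
PUSH -6  -> 9 -6
STORE 0  -> 9
PUSH -37 -> 9 -37
DIV      -> 0
PUSH 70  -> 0 70
GT       -> 0
LOAD 0   -> 0 -6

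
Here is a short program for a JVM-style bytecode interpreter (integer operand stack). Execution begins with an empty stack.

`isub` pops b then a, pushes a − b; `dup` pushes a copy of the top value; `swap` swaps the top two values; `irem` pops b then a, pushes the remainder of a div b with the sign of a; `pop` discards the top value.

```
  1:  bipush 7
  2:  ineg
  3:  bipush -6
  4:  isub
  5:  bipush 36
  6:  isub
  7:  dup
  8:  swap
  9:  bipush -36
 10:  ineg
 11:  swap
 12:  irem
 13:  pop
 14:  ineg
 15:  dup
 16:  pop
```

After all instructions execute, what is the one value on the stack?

37

bipush 7   : [7]
ineg       : [-7]
bipush -6  : [-7, -6]
isub       : [-1]
bipush 36  : [-1, 36]
isub       : [-37]
dup        : [-37, -37]
swap       : [-37, -37]
bipush -36 : [-37, -37, -36]
ineg       : [-37, -37, 36]
swap       : [-37, 36, -37]
irem       : [-37, 36]
pop        : [-37]
ineg       : [37]
dup        : [37, 37]
pop        : [37]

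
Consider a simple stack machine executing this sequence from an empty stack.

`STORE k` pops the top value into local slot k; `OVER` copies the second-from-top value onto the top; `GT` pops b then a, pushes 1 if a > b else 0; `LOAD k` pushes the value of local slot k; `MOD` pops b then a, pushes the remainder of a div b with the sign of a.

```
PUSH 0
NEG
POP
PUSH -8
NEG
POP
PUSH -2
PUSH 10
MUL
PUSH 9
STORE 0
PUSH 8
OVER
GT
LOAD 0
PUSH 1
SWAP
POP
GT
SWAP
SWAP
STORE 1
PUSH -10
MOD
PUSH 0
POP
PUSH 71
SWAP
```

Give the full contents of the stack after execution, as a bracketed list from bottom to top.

[71, 0]

PUSH 0   : 0
NEG      : 0
POP      : (empty)
PUSH -8  : -8
NEG      : 8
POP      : (empty)
PUSH -2  : -2
PUSH 10  : -2 10
MUL      : -20
PUSH 9   : -20 9
STORE 0  : -20
PUSH 8   : -20 8
OVER     : -20 8 -20
GT       : -20 1
LOAD 0   : -20 1 9
PUSH 1   : -20 1 9 1
SWAP     : -20 1 1 9
POP      : -20 1 1
GT       : -20 0
SWAP     : 0 -20
SWAP     : -20 0
STORE 1  : -20
PUSH -10 : -20 -10
MOD      : 0
PUSH 0   : 0 0
POP      : 0
PUSH 71  : 0 71
SWAP     : 71 0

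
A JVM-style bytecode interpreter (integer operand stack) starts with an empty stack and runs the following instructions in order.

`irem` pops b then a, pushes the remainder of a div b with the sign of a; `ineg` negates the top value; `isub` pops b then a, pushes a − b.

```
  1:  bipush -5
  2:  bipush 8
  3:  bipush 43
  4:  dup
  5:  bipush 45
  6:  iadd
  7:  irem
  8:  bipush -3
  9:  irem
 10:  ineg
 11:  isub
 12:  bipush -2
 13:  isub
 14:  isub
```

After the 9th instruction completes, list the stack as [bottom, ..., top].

[-5, 8, 1]

bipush -5  [-5]
bipush 8   [-5, 8]
bipush 43  [-5, 8, 43]
dup        [-5, 8, 43, 43]
bipush 45  [-5, 8, 43, 43, 45]
iadd       [-5, 8, 43, 88]
irem       [-5, 8, 43]
bipush -3  [-5, 8, 43, -3]
irem       [-5, 8, 1]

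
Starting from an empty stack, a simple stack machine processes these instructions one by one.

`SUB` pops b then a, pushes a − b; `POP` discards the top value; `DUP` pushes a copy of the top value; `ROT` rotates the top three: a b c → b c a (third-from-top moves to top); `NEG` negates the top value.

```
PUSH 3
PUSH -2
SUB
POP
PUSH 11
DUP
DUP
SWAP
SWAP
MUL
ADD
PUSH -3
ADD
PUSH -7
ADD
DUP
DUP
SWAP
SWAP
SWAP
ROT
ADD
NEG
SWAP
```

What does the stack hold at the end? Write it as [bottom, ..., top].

[-244, 122]

PUSH 3   3
PUSH -2  3 -2
SUB      5
POP      (empty)
PUSH 11  11
DUP      11 11
DUP      11 11 11
SWAP     11 11 11
SWAP     11 11 11
MUL      11 121
ADD      132
PUSH -3  132 -3
ADD      129
PUSH -7  129 -7
ADD      122
DUP      122 122
DUP      122 122 122
SWAP     122 122 122
SWAP     122 122 122
SWAP     122 122 122
ROT      122 122 122
ADD      122 244
NEG      122 -244
SWAP     -244 122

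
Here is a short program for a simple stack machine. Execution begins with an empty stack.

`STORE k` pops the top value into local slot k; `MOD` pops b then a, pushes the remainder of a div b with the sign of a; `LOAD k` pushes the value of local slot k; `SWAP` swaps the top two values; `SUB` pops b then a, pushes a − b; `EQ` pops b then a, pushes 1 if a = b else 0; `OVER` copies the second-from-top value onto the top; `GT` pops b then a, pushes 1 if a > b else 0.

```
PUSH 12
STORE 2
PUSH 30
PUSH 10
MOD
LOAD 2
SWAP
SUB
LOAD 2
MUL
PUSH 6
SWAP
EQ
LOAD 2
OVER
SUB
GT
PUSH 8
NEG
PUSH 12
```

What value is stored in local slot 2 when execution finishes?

12

PUSH 12 -> 12
STORE 2 -> (empty)
PUSH 30 -> 30
PUSH 10 -> 30 10
MOD     -> 0
LOAD 2  -> 0 12
SWAP    -> 12 0
SUB     -> 12
LOAD 2  -> 12 12
MUL     -> 144
PUSH 6  -> 144 6
SWAP    -> 6 144
EQ      -> 0
LOAD 2  -> 0 12
OVER    -> 0 12 0
SUB     -> 0 12
GT      -> 0
PUSH 8  -> 0 8
NEG     -> 0 -8
PUSH 12 -> 0 -8 12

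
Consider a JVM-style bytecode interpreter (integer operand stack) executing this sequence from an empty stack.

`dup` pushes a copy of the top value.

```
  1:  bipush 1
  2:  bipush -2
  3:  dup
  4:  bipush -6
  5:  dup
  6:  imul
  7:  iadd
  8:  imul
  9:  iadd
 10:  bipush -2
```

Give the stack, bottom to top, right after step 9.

bipush 1   1
bipush -2  1 -2
dup        1 -2 -2
bipush -6  1 -2 -2 -6
dup        1 -2 -2 -6 -6
imul       1 -2 -2 36
iadd       1 -2 34
imul       1 -68
iadd       -67

[-67]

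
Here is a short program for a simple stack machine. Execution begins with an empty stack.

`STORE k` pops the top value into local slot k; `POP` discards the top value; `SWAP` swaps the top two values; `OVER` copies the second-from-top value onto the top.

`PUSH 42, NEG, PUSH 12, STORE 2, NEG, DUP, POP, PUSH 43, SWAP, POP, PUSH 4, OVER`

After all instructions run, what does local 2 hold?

PUSH 42 → [42]
NEG     → [-42]
PUSH 12 → [-42, 12]
STORE 2 → [-42]
NEG     → [42]
DUP     → [42, 42]
POP     → [42]
PUSH 43 → [42, 43]
SWAP    → [43, 42]
POP     → [43]
PUSH 4  → [43, 4]
OVER    → [43, 4, 43]

12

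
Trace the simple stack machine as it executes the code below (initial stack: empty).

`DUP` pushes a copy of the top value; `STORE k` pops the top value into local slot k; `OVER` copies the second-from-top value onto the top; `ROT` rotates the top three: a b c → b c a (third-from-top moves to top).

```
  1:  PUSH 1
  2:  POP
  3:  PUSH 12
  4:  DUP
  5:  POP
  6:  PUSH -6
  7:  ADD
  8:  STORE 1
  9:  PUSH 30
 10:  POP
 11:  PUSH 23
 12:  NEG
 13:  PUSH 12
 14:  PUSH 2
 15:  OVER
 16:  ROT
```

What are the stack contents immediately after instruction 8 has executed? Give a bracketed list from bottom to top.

[]

PUSH 1  → [1]
POP     → []
PUSH 12 → [12]
DUP     → [12, 12]
POP     → [12]
PUSH -6 → [12, -6]
ADD     → [6]
STORE 1 → []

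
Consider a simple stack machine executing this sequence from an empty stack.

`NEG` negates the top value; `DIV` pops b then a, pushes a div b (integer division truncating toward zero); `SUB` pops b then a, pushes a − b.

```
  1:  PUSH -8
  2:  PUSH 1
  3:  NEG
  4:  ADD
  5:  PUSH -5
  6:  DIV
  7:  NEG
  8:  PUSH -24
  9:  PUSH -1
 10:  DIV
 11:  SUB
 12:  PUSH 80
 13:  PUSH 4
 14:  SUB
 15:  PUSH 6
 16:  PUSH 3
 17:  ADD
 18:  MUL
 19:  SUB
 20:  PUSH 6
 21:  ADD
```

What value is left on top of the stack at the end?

-703

PUSH -8   -8
PUSH 1    -8 1
NEG       -8 -1
ADD       -9
PUSH -5   -9 -5
DIV       1
NEG       -1
PUSH -24  -1 -24
PUSH -1   -1 -24 -1
DIV       -1 24
SUB       -25
PUSH 80   -25 80
PUSH 4    -25 80 4
SUB       -25 76
PUSH 6    -25 76 6
PUSH 3    -25 76 6 3
ADD       -25 76 9
MUL       -25 684
SUB       -709
PUSH 6    -709 6
ADD       -703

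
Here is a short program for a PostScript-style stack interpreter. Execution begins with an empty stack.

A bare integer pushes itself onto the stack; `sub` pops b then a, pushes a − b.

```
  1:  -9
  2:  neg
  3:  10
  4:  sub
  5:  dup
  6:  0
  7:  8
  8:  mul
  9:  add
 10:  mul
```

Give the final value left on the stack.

1

-9  → [-9]
neg → [9]
10  → [9, 10]
sub → [-1]
dup → [-1, -1]
0   → [-1, -1, 0]
8   → [-1, -1, 0, 8]
mul → [-1, -1, 0]
add → [-1, -1]
mul → [1]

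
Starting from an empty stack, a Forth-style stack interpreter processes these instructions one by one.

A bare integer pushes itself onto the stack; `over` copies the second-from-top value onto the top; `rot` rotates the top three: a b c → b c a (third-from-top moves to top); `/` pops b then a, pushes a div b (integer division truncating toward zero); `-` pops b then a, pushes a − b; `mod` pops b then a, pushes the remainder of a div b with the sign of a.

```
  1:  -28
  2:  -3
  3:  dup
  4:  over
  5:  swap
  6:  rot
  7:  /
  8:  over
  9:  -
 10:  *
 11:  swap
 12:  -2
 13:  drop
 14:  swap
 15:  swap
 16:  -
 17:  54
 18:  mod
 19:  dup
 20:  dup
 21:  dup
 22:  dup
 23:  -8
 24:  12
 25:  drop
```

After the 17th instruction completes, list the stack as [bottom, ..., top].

-28  : [-28]
-3   : [-28, -3]
dup  : [-28, -3, -3]
over : [-28, -3, -3, -3]
swap : [-28, -3, -3, -3]
rot  : [-28, -3, -3, -3]
/    : [-28, -3, 1]
over : [-28, -3, 1, -3]
-    : [-28, -3, 4]
*    : [-28, -12]
swap : [-12, -28]
-2   : [-12, -28, -2]
drop : [-12, -28]
swap : [-28, -12]
swap : [-12, -28]
-    : [16]
54   : [16, 54]

[16, 54]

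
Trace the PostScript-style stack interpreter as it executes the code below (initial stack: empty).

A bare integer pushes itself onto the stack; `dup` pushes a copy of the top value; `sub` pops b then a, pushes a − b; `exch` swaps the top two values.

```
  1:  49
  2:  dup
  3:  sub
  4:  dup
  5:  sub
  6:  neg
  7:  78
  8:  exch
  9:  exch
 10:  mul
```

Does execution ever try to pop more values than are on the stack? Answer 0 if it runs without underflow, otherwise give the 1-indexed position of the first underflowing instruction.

49   → 49
dup  → 49 49
sub  → 0
dup  → 0 0
sub  → 0
neg  → 0
78   → 0 78
exch → 78 0
exch → 0 78
mul  → 0

0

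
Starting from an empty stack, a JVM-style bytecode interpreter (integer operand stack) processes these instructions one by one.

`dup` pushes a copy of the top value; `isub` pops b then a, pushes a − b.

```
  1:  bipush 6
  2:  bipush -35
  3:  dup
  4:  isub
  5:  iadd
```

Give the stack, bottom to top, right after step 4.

[6, 0]

bipush 6    6
bipush -35  6 -35
dup         6 -35 -35
isub        6 0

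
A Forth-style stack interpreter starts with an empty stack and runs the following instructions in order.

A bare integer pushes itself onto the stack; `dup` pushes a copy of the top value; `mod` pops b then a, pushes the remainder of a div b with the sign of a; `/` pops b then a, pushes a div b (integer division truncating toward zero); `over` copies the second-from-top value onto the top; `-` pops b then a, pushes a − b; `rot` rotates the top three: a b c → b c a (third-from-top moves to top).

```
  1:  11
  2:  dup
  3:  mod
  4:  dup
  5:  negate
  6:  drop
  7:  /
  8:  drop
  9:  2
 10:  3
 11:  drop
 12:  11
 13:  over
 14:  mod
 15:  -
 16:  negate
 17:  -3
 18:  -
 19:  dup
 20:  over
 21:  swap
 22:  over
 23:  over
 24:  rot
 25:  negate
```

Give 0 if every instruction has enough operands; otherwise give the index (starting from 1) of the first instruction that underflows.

11     -> [11]
dup    -> [11, 11]
mod    -> [0]
dup    -> [0, 0]
negate -> [0, 0]
drop   -> [0]
/  — needs 2 operands, stack has 1 → underflow

7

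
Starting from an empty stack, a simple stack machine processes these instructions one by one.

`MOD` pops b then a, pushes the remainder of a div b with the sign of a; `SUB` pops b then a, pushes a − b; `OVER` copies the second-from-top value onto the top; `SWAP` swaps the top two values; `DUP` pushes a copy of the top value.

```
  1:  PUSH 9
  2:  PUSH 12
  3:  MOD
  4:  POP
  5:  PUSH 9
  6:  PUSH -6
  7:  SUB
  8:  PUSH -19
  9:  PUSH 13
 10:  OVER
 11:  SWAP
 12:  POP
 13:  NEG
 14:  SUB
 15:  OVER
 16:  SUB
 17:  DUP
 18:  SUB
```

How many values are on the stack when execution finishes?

2

PUSH 9   → [9]
PUSH 12  → [9, 12]
MOD      → [9]
POP      → []
PUSH 9   → [9]
PUSH -6  → [9, -6]
SUB      → [15]
PUSH -19 → [15, -19]
PUSH 13  → [15, -19, 13]
OVER     → [15, -19, 13, -19]
SWAP     → [15, -19, -19, 13]
POP      → [15, -19, -19]
NEG      → [15, -19, 19]
SUB      → [15, -38]
OVER     → [15, -38, 15]
SUB      → [15, -53]
DUP      → [15, -53, -53]
SUB      → [15, 0]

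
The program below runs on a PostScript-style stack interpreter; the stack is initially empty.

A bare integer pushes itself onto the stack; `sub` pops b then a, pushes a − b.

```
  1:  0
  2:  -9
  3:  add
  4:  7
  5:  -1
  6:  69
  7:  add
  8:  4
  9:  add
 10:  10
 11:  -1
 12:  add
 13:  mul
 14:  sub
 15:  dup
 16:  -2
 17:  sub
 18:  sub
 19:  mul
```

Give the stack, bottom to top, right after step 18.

0   → 0
-9  → 0 -9
add → -9
7   → -9 7
-1  → -9 7 -1
69  → -9 7 -1 69
add → -9 7 68
4   → -9 7 68 4
add → -9 7 72
10  → -9 7 72 10
-1  → -9 7 72 10 -1
add → -9 7 72 9
mul → -9 7 648
sub → -9 -641
dup → -9 -641 -641
-2  → -9 -641 -641 -2
sub → -9 -641 -639
sub → -9 -2

[-9, -2]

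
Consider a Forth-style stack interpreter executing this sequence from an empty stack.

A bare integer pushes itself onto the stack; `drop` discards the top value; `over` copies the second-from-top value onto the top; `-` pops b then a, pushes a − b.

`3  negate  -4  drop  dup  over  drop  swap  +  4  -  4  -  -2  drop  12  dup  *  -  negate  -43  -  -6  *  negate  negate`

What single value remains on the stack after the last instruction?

3      → 3
negate → -3
-4     → -3 -4
drop   → -3
dup    → -3 -3
over   → -3 -3 -3
drop   → -3 -3
swap   → -3 -3
+      → -6
4      → -6 4
-      → -10
4      → -10 4
-      → -14
-2     → -14 -2
drop   → -14
12     → -14 12
dup    → -14 12 12
*      → -14 144
-      → -158
negate → 158
-43    → 158 -43
-      → 201
-6     → 201 -6
*      → -1206
negate → 1206
negate → -1206

-1206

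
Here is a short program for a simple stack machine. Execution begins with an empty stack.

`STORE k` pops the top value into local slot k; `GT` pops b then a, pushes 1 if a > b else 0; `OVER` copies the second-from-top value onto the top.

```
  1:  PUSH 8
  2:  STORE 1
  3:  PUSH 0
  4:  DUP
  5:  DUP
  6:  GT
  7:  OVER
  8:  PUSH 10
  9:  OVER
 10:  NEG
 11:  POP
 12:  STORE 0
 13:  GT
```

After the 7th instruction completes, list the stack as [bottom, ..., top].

[0, 0, 0]

PUSH 8   [8]
STORE 1  []
PUSH 0   [0]
DUP      [0, 0]
DUP      [0, 0, 0]
GT       [0, 0]
OVER     [0, 0, 0]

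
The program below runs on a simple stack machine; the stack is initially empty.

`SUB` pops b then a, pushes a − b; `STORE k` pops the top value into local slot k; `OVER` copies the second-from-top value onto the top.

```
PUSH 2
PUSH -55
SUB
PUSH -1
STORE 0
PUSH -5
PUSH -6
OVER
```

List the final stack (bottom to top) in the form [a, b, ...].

PUSH 2   : [2]
PUSH -55 : [2, -55]
SUB      : [57]
PUSH -1  : [57, -1]
STORE 0  : [57]
PUSH -5  : [57, -5]
PUSH -6  : [57, -5, -6]
OVER     : [57, -5, -6, -5]

[57, -5, -6, -5]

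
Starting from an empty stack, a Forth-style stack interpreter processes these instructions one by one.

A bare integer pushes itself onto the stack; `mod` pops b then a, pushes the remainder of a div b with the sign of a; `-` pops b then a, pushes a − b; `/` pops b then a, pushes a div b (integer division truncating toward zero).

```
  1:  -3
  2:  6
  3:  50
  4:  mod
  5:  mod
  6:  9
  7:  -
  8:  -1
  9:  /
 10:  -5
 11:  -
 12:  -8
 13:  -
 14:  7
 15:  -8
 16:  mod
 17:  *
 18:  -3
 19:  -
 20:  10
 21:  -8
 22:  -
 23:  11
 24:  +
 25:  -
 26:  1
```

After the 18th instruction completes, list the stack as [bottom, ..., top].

[175, -3]

-3  -> -3
6   -> -3 6
50  -> -3 6 50
mod -> -3 6
mod -> -3
9   -> -3 9
-   -> -12
-1  -> -12 -1
/   -> 12
-5  -> 12 -5
-   -> 17
-8  -> 17 -8
-   -> 25
7   -> 25 7
-8  -> 25 7 -8
mod -> 25 7
*   -> 175
-3  -> 175 -3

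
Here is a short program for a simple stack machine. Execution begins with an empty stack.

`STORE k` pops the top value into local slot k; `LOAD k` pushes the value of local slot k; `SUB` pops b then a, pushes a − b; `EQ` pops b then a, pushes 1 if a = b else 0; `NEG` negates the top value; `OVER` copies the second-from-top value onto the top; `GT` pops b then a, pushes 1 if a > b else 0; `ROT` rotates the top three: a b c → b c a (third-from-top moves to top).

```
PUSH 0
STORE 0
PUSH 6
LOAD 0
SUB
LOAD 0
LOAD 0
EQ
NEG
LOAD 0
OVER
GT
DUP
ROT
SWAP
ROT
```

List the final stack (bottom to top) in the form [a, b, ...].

[6, -1, 1, 1]

PUSH 0  : 0
STORE 0 : (empty)
PUSH 6  : 6
LOAD 0  : 6 0
SUB     : 6
LOAD 0  : 6 0
LOAD 0  : 6 0 0
EQ      : 6 1
NEG     : 6 -1
LOAD 0  : 6 -1 0
OVER    : 6 -1 0 -1
GT      : 6 -1 1
DUP     : 6 -1 1 1
ROT     : 6 1 1 -1
SWAP    : 6 1 -1 1
ROT     : 6 -1 1 1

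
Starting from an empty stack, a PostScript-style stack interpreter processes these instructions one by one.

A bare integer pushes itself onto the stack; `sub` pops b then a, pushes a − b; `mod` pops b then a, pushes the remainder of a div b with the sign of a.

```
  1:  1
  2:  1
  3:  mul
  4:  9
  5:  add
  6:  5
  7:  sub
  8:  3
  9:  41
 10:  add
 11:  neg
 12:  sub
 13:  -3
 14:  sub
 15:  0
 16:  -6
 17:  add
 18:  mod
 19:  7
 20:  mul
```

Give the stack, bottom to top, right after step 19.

1   : [1]
1   : [1, 1]
mul : [1]
9   : [1, 9]
add : [10]
5   : [10, 5]
sub : [5]
3   : [5, 3]
41  : [5, 3, 41]
add : [5, 44]
neg : [5, -44]
sub : [49]
-3  : [49, -3]
sub : [52]
0   : [52, 0]
-6  : [52, 0, -6]
add : [52, -6]
mod : [4]
7   : [4, 7]

[4, 7]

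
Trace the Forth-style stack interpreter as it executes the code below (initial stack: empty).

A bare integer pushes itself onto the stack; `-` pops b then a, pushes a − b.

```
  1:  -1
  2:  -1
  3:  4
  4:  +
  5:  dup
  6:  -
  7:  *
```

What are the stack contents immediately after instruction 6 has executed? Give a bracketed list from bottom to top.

[-1, 0]

-1  → [-1]
-1  → [-1, -1]
4   → [-1, -1, 4]
+   → [-1, 3]
dup → [-1, 3, 3]
-   → [-1, 0]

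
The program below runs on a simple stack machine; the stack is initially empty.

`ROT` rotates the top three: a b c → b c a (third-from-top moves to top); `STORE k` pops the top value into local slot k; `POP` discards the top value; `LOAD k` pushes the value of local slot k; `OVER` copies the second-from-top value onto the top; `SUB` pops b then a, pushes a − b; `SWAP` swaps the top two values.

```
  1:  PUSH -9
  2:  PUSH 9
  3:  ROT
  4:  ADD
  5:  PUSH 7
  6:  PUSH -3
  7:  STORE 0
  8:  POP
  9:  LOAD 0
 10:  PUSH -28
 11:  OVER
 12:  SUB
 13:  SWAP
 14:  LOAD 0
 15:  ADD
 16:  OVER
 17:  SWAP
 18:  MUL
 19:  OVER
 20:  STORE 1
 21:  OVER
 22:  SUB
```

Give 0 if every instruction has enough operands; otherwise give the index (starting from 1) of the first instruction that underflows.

PUSH -9 : [-9]
PUSH 9  : [-9, 9]
ROT  — needs 3 operands, stack has 2 → underflow

3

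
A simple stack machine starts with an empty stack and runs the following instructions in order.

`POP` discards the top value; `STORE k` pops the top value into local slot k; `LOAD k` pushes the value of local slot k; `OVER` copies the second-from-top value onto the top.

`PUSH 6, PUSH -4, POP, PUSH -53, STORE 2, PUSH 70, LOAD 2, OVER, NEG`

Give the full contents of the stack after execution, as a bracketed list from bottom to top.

PUSH 6    6
PUSH -4   6 -4
POP       6
PUSH -53  6 -53
STORE 2   6
PUSH 70   6 70
LOAD 2    6 70 -53
OVER      6 70 -53 70
NEG       6 70 -53 -70

[6, 70, -53, -70]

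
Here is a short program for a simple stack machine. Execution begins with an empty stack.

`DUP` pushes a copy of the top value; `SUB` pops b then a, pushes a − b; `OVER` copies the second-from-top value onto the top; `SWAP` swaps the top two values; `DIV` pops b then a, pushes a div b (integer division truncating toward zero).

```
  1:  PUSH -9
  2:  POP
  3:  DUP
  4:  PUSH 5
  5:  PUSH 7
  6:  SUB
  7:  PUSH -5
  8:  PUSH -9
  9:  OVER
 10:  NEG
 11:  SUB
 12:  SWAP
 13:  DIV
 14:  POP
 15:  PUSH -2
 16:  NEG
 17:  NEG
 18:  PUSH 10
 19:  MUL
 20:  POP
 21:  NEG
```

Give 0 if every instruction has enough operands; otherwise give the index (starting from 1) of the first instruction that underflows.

3

PUSH -9 : -9
POP     : (empty)
DUP  — needs 1 operand, stack has 0 → underflow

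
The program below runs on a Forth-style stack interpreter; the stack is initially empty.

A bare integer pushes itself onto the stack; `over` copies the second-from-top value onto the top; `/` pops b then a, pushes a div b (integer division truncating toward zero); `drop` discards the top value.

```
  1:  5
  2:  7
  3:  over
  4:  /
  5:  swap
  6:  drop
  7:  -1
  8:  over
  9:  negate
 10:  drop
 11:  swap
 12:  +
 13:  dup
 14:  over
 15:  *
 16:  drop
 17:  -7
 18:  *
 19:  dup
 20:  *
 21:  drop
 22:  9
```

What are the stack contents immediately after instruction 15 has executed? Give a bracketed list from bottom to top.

[0, 0]

5      : 5
7      : 5 7
over   : 5 7 5
/      : 5 1
swap   : 1 5
drop   : 1
-1     : 1 -1
over   : 1 -1 1
negate : 1 -1 -1
drop   : 1 -1
swap   : -1 1
+      : 0
dup    : 0 0
over   : 0 0 0
*      : 0 0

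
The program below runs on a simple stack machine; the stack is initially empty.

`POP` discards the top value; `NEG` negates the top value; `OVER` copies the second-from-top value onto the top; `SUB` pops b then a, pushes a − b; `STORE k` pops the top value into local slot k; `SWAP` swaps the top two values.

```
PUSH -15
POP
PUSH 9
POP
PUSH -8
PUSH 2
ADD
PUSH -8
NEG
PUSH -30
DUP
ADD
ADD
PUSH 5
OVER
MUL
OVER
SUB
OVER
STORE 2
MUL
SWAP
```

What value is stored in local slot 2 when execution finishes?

PUSH -15 -> -15
POP      -> (empty)
PUSH 9   -> 9
POP      -> (empty)
PUSH -8  -> -8
PUSH 2   -> -8 2
ADD      -> -6
PUSH -8  -> -6 -8
NEG      -> -6 8
PUSH -30 -> -6 8 -30
DUP      -> -6 8 -30 -30
ADD      -> -6 8 -60
ADD      -> -6 -52
PUSH 5   -> -6 -52 5
OVER     -> -6 -52 5 -52
MUL      -> -6 -52 -260
OVER     -> -6 -52 -260 -52
SUB      -> -6 -52 -208
OVER     -> -6 -52 -208 -52
STORE 2  -> -6 -52 -208
MUL      -> -6 10816
SWAP     -> 10816 -6

-52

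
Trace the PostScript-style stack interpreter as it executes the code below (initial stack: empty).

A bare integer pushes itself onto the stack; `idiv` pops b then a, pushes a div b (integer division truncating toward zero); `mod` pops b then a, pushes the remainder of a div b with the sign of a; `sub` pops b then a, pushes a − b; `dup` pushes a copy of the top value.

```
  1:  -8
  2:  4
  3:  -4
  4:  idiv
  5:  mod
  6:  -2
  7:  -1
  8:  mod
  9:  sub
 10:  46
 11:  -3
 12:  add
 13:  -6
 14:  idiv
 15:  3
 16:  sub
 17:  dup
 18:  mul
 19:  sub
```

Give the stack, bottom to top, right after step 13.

-8    [-8]
4     [-8, 4]
-4    [-8, 4, -4]
idiv  [-8, -1]
mod   [0]
-2    [0, -2]
-1    [0, -2, -1]
mod   [0, 0]
sub   [0]
46    [0, 46]
-3    [0, 46, -3]
add   [0, 43]
-6    [0, 43, -6]

[0, 43, -6]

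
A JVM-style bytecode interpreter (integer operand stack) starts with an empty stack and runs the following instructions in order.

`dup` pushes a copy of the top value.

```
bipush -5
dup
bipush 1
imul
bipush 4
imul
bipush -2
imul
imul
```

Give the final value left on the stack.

bipush -5 → -5
dup       → -5 -5
bipush 1  → -5 -5 1
imul      → -5 -5
bipush 4  → -5 -5 4
imul      → -5 -20
bipush -2 → -5 -20 -2
imul      → -5 40
imul      → -200

-200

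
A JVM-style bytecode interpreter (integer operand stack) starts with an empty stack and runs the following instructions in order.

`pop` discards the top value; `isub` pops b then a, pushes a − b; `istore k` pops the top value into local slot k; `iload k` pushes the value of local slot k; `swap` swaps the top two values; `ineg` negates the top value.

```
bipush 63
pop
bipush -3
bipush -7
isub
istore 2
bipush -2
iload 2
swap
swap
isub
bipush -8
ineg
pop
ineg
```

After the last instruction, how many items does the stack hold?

1

bipush 63 → 63
pop       → (empty)
bipush -3 → -3
bipush -7 → -3 -7
isub      → 4
istore 2  → (empty)
bipush -2 → -2
iload 2   → -2 4
swap      → 4 -2
swap      → -2 4
isub      → -6
bipush -8 → -6 -8
ineg      → -6 8
pop       → -6
ineg      → 6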